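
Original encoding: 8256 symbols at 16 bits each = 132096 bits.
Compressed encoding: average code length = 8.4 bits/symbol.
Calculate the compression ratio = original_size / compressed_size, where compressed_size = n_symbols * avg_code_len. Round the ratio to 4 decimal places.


original_size = n_symbols * orig_bits = 8256 * 16 = 132096 bits
compressed_size = n_symbols * avg_code_len = 8256 * 8.4 = 69350.4 bits
ratio = original_size / compressed_size = 132096 / 69350.4 = 1.9048

Compression ratio = 1.9048


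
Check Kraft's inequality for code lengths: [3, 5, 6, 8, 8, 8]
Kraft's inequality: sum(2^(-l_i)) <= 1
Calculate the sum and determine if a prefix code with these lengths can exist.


Sum = 2^(-3) + 2^(-5) + 2^(-6) + 2^(-8) + 2^(-8) + 2^(-8)
    = 0.125 + 0.03125 + 0.015625 + 0.00390625 + 0.00390625 + 0.00390625
    = 47/256 = 0.18359375
Since 0.18359375 <= 1, Kraft's inequality IS satisfied.
A prefix code with these lengths CAN exist.

Kraft sum = 0.18359375. Satisfied.


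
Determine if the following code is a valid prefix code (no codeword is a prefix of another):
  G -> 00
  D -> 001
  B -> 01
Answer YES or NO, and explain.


Checking each pair (does one codeword prefix another?):
  G='00' vs D='001': prefix -- VIOLATION

NO -- this is NOT a valid prefix code. G (00) is a prefix of D (001).


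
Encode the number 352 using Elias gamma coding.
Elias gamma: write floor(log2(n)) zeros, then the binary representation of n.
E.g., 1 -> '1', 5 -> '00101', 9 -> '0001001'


num_bits = floor(log2(352)) + 1 = 9
leading_zeros = num_bits - 1 = 8
binary(352) = 101100000

Elias gamma(352) = '00000000' + '101100000' = 00000000101100000 (17 bits)


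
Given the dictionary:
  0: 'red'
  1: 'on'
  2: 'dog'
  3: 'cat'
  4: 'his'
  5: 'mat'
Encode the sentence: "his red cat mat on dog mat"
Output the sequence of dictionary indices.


Look up each word in the dictionary:
  'his' -> 4
  'red' -> 0
  'cat' -> 3
  'mat' -> 5
  'on' -> 1
  'dog' -> 2
  'mat' -> 5

Encoded: [4, 0, 3, 5, 1, 2, 5]


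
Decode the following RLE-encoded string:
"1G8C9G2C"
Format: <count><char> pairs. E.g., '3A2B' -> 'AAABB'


Expanding each <count><char> pair:
  1G -> 'G'
  8C -> 'CCCCCCCC'
  9G -> 'GGGGGGGGG'
  2C -> 'CC'

Decoded = GCCCCCCCCGGGGGGGGGCC


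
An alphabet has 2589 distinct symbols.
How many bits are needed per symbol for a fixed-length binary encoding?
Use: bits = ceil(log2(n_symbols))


log2(2589) = 11.3382
Bracket: 2^11 = 2048 < 2589 <= 2^12 = 4096
So ceil(log2(2589)) = 12

bits = ceil(log2(2589)) = ceil(11.3382) = 12 bits


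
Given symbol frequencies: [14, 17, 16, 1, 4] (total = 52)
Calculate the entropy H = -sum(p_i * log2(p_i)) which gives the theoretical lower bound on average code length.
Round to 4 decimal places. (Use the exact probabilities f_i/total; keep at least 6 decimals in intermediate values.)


Per-symbol terms -p_i * log2(p_i) with p_i = f_i/52:
  p = 14/52 = 0.269231: log2(p) = -1.893085, -p*log2(p) = 0.509677
  p = 17/52 = 0.326923: log2(p) = -1.612977, -p*log2(p) = 0.527319
  p = 16/52 = 0.307692: log2(p) = -1.700440, -p*log2(p) = 0.523212
  p = 1/52 = 0.019231: log2(p) = -5.700440, -p*log2(p) = 0.109624
  p = 4/52 = 0.076923: log2(p) = -3.700440, -p*log2(p) = 0.284649
H = 0.509677 + 0.527319 + 0.523212 + 0.109624 + 0.284649 = 1.954481

H = 1.9545 bits/symbol


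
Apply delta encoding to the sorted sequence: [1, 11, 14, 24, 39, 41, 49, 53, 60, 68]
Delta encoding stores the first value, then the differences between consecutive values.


First value: 1
Deltas:
  11 - 1 = 10
  14 - 11 = 3
  24 - 14 = 10
  39 - 24 = 15
  41 - 39 = 2
  49 - 41 = 8
  53 - 49 = 4
  60 - 53 = 7
  68 - 60 = 8


Delta encoded: [1, 10, 3, 10, 15, 2, 8, 4, 7, 8]


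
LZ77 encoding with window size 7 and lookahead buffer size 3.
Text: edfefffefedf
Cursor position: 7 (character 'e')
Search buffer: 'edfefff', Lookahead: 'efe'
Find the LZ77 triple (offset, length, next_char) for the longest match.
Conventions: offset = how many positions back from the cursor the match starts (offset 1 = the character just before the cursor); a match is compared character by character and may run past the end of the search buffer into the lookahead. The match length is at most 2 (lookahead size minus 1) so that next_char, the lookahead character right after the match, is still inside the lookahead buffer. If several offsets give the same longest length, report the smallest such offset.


Try each offset into the search buffer:
  offset=1 (pos 6, char 'f'): match length 0
  offset=2 (pos 5, char 'f'): match length 0
  offset=3 (pos 4, char 'f'): match length 0
  offset=4 (pos 3, char 'e'): match length 2
  offset=5 (pos 2, char 'f'): match length 0
  offset=6 (pos 1, char 'd'): match length 0
  offset=7 (pos 0, char 'e'): match length 1
Longest match has length 2 at offset 4.
next_char = character at position 7 + 2 = 9 -> 'e'

Best match: offset=4, length=2 (matching 'ef' starting at position 3)
LZ77 triple: (4, 2, 'e')


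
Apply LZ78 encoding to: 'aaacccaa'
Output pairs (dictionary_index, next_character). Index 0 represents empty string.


LZ78 encoding steps:
Dictionary: {0: ''}
Step 1: w='' (idx 0), next='a' -> output (0, 'a'), add 'a' as idx 1
Step 2: w='a' (idx 1), next='a' -> output (1, 'a'), add 'aa' as idx 2
Step 3: w='' (idx 0), next='c' -> output (0, 'c'), add 'c' as idx 3
Step 4: w='c' (idx 3), next='c' -> output (3, 'c'), add 'cc' as idx 4
Step 5: w='aa' (idx 2), end of input -> output (2, '')


Encoded: [(0, 'a'), (1, 'a'), (0, 'c'), (3, 'c'), (2, '')]


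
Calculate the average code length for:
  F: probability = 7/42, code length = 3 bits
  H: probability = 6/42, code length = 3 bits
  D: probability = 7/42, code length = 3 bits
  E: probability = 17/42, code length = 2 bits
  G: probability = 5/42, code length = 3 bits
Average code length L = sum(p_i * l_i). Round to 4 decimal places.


Weighted contributions p_i * l_i:
  F: (7/42) * 3 = 21/42
  H: (6/42) * 3 = 18/42
  D: (7/42) * 3 = 21/42
  E: (17/42) * 2 = 34/42
  G: (5/42) * 3 = 15/42
Sum = (21 + 18 + 21 + 34 + 15)/42 = 109/42

L = 109/42 = 2.5952 bits/symbol


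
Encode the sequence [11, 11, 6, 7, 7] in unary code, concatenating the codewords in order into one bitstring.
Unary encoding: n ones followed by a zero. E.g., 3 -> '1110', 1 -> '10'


Encode each number as n ones followed by a terminating 0:
  11 -> 111111111110 (12 bits)
  11 -> 111111111110 (12 bits)
  6 -> 1111110 (7 bits)
  7 -> 11111110 (8 bits)
  7 -> 11111110 (8 bits)
Total length = 12 + 12 + 7 + 8 + 8 = 47 bits.

Unary([11, 11, 6, 7, 7]) = 11111111111011111111111011111101111111011111110 (47 bits)


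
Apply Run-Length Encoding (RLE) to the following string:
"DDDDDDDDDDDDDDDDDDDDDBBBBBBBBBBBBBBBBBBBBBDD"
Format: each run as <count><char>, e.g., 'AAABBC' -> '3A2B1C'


Scanning runs left to right:
  i=0: run of 'D' x 21 -> '21D'
  i=21: run of 'B' x 21 -> '21B'
  i=42: run of 'D' x 2 -> '2D'

RLE = 21D21B2D


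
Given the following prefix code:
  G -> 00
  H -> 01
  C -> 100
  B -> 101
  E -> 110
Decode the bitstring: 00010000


Decoding step by step:
Bits 00 -> G
Bits 01 -> H
Bits 00 -> G
Bits 00 -> G


Decoded message: GHGG


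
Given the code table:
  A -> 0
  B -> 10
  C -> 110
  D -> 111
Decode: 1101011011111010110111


Decoding:
110 -> C
10 -> B
110 -> C
111 -> D
110 -> C
10 -> B
110 -> C
111 -> D


Result: CBCDCBCD


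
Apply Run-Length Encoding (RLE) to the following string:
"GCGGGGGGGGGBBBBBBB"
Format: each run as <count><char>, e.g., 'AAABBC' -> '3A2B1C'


Scanning runs left to right:
  i=0: run of 'G' x 1 -> '1G'
  i=1: run of 'C' x 1 -> '1C'
  i=2: run of 'G' x 9 -> '9G'
  i=11: run of 'B' x 7 -> '7B'

RLE = 1G1C9G7B


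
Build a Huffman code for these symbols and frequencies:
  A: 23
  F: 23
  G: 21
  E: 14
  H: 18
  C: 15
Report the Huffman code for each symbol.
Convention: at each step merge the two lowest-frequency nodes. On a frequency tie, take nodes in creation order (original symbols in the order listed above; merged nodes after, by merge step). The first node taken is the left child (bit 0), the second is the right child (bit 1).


Huffman tree construction:
Step 1: Merge E(14) + C(15) = 29
Step 2: Merge H(18) + G(21) = 39
Step 3: Merge A(23) + F(23) = 46
Step 4: Merge (E+C)(29) + (H+G)(39) = 68
Step 5: Merge (A+F)(46) + ((E+C)+(H+G))(68) = 114
Read each symbol's code off the tree from the root (left child = 0, right child = 1).

Codes:
  A: 00 (length 2)
  F: 01 (length 2)
  G: 111 (length 3)
  E: 100 (length 3)
  H: 110 (length 3)
  C: 101 (length 3)
Average code length: 296/114 = 2.5965 bits/symbol


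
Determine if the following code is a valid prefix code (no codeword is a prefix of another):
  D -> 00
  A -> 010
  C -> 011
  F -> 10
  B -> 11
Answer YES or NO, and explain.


Checking each pair (does one codeword prefix another?):
  D='00' vs A='010': no prefix
  D='00' vs C='011': no prefix
  D='00' vs F='10': no prefix
  D='00' vs B='11': no prefix
  A='010' vs D='00': no prefix
  A='010' vs C='011': no prefix
  A='010' vs F='10': no prefix
  A='010' vs B='11': no prefix
  C='011' vs D='00': no prefix
  C='011' vs A='010': no prefix
  C='011' vs F='10': no prefix
  C='011' vs B='11': no prefix
  F='10' vs D='00': no prefix
  F='10' vs A='010': no prefix
  F='10' vs C='011': no prefix
  F='10' vs B='11': no prefix
  B='11' vs D='00': no prefix
  B='11' vs A='010': no prefix
  B='11' vs C='011': no prefix
  B='11' vs F='10': no prefix
No violation found over all pairs.

YES -- this is a valid prefix code. No codeword is a prefix of any other codeword.


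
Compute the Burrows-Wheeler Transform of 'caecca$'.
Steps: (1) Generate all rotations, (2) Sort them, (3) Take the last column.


Rotations (sorted):
  0: $caecca -> last char: a
  1: a$caecc -> last char: c
  2: aecca$c -> last char: c
  3: ca$caec -> last char: c
  4: caecca$ -> last char: $
  5: cca$cae -> last char: e
  6: ecca$ca -> last char: a


BWT = accc$ea


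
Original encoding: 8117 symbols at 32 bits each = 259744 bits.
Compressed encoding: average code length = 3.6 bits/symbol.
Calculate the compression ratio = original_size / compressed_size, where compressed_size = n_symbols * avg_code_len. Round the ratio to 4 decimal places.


original_size = n_symbols * orig_bits = 8117 * 32 = 259744 bits
compressed_size = n_symbols * avg_code_len = 8117 * 3.6 = 29221.2 bits
ratio = original_size / compressed_size = 259744 / 29221.2 = 8.8889

Compression ratio = 8.8889


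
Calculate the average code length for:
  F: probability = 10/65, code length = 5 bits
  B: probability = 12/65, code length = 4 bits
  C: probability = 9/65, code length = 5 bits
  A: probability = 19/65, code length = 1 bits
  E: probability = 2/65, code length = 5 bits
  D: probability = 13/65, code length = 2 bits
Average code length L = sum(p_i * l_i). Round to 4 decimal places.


Weighted contributions p_i * l_i:
  F: (10/65) * 5 = 50/65
  B: (12/65) * 4 = 48/65
  C: (9/65) * 5 = 45/65
  A: (19/65) * 1 = 19/65
  E: (2/65) * 5 = 10/65
  D: (13/65) * 2 = 26/65
Sum = (50 + 48 + 45 + 19 + 10 + 26)/65 = 198/65

L = 198/65 = 3.0462 bits/symbol


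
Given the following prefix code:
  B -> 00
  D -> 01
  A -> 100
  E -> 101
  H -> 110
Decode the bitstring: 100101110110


Decoding step by step:
Bits 100 -> A
Bits 101 -> E
Bits 110 -> H
Bits 110 -> H


Decoded message: AEHH


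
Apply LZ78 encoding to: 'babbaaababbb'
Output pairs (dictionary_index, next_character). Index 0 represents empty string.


LZ78 encoding steps:
Dictionary: {0: ''}
Step 1: w='' (idx 0), next='b' -> output (0, 'b'), add 'b' as idx 1
Step 2: w='' (idx 0), next='a' -> output (0, 'a'), add 'a' as idx 2
Step 3: w='b' (idx 1), next='b' -> output (1, 'b'), add 'bb' as idx 3
Step 4: w='a' (idx 2), next='a' -> output (2, 'a'), add 'aa' as idx 4
Step 5: w='a' (idx 2), next='b' -> output (2, 'b'), add 'ab' as idx 5
Step 6: w='ab' (idx 5), next='b' -> output (5, 'b'), add 'abb' as idx 6
Step 7: w='b' (idx 1), end of input -> output (1, '')


Encoded: [(0, 'b'), (0, 'a'), (1, 'b'), (2, 'a'), (2, 'b'), (5, 'b'), (1, '')]


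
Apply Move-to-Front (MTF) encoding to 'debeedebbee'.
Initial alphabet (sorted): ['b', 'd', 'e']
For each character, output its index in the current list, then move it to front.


MTF encoding:
'd': index 1 in ['b', 'd', 'e'] -> ['d', 'b', 'e']
'e': index 2 in ['d', 'b', 'e'] -> ['e', 'd', 'b']
'b': index 2 in ['e', 'd', 'b'] -> ['b', 'e', 'd']
'e': index 1 in ['b', 'e', 'd'] -> ['e', 'b', 'd']
'e': index 0 in ['e', 'b', 'd'] -> ['e', 'b', 'd']
'd': index 2 in ['e', 'b', 'd'] -> ['d', 'e', 'b']
'e': index 1 in ['d', 'e', 'b'] -> ['e', 'd', 'b']
'b': index 2 in ['e', 'd', 'b'] -> ['b', 'e', 'd']
'b': index 0 in ['b', 'e', 'd'] -> ['b', 'e', 'd']
'e': index 1 in ['b', 'e', 'd'] -> ['e', 'b', 'd']
'e': index 0 in ['e', 'b', 'd'] -> ['e', 'b', 'd']


Output: [1, 2, 2, 1, 0, 2, 1, 2, 0, 1, 0]


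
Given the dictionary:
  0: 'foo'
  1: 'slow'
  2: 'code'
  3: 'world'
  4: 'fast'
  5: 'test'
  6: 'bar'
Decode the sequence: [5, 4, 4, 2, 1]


Look up each index in the dictionary:
  5 -> 'test'
  4 -> 'fast'
  4 -> 'fast'
  2 -> 'code'
  1 -> 'slow'

Decoded: "test fast fast code slow"


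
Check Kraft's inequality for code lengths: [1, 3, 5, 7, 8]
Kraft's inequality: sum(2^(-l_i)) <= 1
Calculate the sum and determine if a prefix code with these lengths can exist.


Sum = 2^(-1) + 2^(-3) + 2^(-5) + 2^(-7) + 2^(-8)
    = 0.5 + 0.125 + 0.03125 + 0.0078125 + 0.00390625
    = 171/256 = 0.66796875
Since 0.66796875 <= 1, Kraft's inequality IS satisfied.
A prefix code with these lengths CAN exist.

Kraft sum = 0.66796875. Satisfied.


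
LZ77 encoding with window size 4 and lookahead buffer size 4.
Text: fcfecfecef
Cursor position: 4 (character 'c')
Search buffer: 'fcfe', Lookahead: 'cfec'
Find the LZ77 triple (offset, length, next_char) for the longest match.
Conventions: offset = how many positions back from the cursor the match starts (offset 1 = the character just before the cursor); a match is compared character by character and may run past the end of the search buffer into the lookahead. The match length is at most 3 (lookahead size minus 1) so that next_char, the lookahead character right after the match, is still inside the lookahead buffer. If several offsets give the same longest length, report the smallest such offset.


Try each offset into the search buffer:
  offset=1 (pos 3, char 'e'): match length 0
  offset=2 (pos 2, char 'f'): match length 0
  offset=3 (pos 1, char 'c'): match length 3
  offset=4 (pos 0, char 'f'): match length 0
Longest match has length 3 at offset 3.
next_char = character at position 4 + 3 = 7 -> 'c'

Best match: offset=3, length=3 (matching 'cfe' starting at position 1)
LZ77 triple: (3, 3, 'c')


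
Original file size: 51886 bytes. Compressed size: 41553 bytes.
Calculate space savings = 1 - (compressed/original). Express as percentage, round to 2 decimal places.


ratio = compressed/original = 41553/51886 = 0.800852
savings = 1 - ratio = 1 - 0.800852 = 0.199148
as a percentage: 0.199148 * 100 = 19.91%

Space savings = 1 - 41553/51886 = 19.91%


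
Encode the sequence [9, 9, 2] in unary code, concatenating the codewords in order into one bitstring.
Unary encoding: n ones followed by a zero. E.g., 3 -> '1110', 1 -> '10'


Encode each number as n ones followed by a terminating 0:
  9 -> 1111111110 (10 bits)
  9 -> 1111111110 (10 bits)
  2 -> 110 (3 bits)
Total length = 10 + 10 + 3 = 23 bits.

Unary([9, 9, 2]) = 11111111101111111110110 (23 bits)


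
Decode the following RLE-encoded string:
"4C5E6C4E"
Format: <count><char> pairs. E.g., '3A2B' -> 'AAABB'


Expanding each <count><char> pair:
  4C -> 'CCCC'
  5E -> 'EEEEE'
  6C -> 'CCCCCC'
  4E -> 'EEEE'

Decoded = CCCCEEEEECCCCCCEEEE


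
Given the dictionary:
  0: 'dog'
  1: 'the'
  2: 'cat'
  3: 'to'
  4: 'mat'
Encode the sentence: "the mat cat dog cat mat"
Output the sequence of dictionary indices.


Look up each word in the dictionary:
  'the' -> 1
  'mat' -> 4
  'cat' -> 2
  'dog' -> 0
  'cat' -> 2
  'mat' -> 4

Encoded: [1, 4, 2, 0, 2, 4]


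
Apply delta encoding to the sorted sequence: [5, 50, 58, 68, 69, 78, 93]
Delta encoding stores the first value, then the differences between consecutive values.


First value: 5
Deltas:
  50 - 5 = 45
  58 - 50 = 8
  68 - 58 = 10
  69 - 68 = 1
  78 - 69 = 9
  93 - 78 = 15


Delta encoded: [5, 45, 8, 10, 1, 9, 15]


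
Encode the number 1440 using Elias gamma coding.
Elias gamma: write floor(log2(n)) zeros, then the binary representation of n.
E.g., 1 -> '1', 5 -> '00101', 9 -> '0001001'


num_bits = floor(log2(1440)) + 1 = 11
leading_zeros = num_bits - 1 = 10
binary(1440) = 10110100000

Elias gamma(1440) = '0000000000' + '10110100000' = 000000000010110100000 (21 bits)


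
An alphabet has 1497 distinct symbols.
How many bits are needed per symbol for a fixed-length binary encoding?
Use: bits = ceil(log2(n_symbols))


log2(1497) = 10.5479
Bracket: 2^10 = 1024 < 1497 <= 2^11 = 2048
So ceil(log2(1497)) = 11

bits = ceil(log2(1497)) = ceil(10.5479) = 11 bits


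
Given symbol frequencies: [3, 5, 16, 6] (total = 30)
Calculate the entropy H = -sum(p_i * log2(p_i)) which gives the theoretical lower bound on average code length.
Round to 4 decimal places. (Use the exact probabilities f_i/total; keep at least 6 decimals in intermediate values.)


Per-symbol terms -p_i * log2(p_i) with p_i = f_i/30:
  p = 3/30 = 0.100000: log2(p) = -3.321928, -p*log2(p) = 0.332193
  p = 5/30 = 0.166667: log2(p) = -2.584963, -p*log2(p) = 0.430827
  p = 16/30 = 0.533333: log2(p) = -0.906891, -p*log2(p) = 0.483675
  p = 6/30 = 0.200000: log2(p) = -2.321928, -p*log2(p) = 0.464386
H = 0.332193 + 0.430827 + 0.483675 + 0.464386 = 1.711081

H = 1.7111 bits/symbol


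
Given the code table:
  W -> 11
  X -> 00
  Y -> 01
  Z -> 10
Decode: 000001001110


Decoding:
00 -> X
00 -> X
01 -> Y
00 -> X
11 -> W
10 -> Z


Result: XXYXWZ


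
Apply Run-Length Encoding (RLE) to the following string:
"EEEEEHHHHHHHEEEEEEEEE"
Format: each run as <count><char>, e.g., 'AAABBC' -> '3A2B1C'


Scanning runs left to right:
  i=0: run of 'E' x 5 -> '5E'
  i=5: run of 'H' x 7 -> '7H'
  i=12: run of 'E' x 9 -> '9E'

RLE = 5E7H9E


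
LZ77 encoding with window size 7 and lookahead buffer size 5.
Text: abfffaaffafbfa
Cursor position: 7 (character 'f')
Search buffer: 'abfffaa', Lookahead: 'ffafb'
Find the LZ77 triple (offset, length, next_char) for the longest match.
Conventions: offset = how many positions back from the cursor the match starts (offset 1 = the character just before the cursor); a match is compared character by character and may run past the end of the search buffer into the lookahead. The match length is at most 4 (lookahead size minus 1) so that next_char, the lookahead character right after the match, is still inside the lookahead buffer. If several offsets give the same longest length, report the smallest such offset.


Try each offset into the search buffer:
  offset=1 (pos 6, char 'a'): match length 0
  offset=2 (pos 5, char 'a'): match length 0
  offset=3 (pos 4, char 'f'): match length 1
  offset=4 (pos 3, char 'f'): match length 3
  offset=5 (pos 2, char 'f'): match length 2
  offset=6 (pos 1, char 'b'): match length 0
  offset=7 (pos 0, char 'a'): match length 0
Longest match has length 3 at offset 4.
next_char = character at position 7 + 3 = 10 -> 'f'

Best match: offset=4, length=3 (matching 'ffa' starting at position 3)
LZ77 triple: (4, 3, 'f')


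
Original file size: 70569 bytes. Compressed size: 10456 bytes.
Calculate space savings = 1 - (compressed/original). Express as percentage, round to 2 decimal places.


ratio = compressed/original = 10456/70569 = 0.148167
savings = 1 - ratio = 1 - 0.148167 = 0.851833
as a percentage: 0.851833 * 100 = 85.18%

Space savings = 1 - 10456/70569 = 85.18%


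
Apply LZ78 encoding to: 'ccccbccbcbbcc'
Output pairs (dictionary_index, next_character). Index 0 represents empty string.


LZ78 encoding steps:
Dictionary: {0: ''}
Step 1: w='' (idx 0), next='c' -> output (0, 'c'), add 'c' as idx 1
Step 2: w='c' (idx 1), next='c' -> output (1, 'c'), add 'cc' as idx 2
Step 3: w='c' (idx 1), next='b' -> output (1, 'b'), add 'cb' as idx 3
Step 4: w='cc' (idx 2), next='b' -> output (2, 'b'), add 'ccb' as idx 4
Step 5: w='cb' (idx 3), next='b' -> output (3, 'b'), add 'cbb' as idx 5
Step 6: w='cc' (idx 2), end of input -> output (2, '')


Encoded: [(0, 'c'), (1, 'c'), (1, 'b'), (2, 'b'), (3, 'b'), (2, '')]


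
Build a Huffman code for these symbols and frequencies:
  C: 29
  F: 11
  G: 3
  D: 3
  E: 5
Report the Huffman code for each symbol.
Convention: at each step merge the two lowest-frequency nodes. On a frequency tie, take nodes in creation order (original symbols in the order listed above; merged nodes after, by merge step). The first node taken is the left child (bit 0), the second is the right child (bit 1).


Huffman tree construction:
Step 1: Merge G(3) + D(3) = 6
Step 2: Merge E(5) + (G+D)(6) = 11
Step 3: Merge F(11) + (E+(G+D))(11) = 22
Step 4: Merge (F+(E+(G+D)))(22) + C(29) = 51
Read each symbol's code off the tree from the root (left child = 0, right child = 1).

Codes:
  C: 1 (length 1)
  F: 00 (length 2)
  G: 0110 (length 4)
  D: 0111 (length 4)
  E: 010 (length 3)
Average code length: 90/51 = 1.7647 bits/symbol


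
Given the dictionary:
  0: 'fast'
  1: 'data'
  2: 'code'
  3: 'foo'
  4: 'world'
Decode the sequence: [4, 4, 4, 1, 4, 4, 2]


Look up each index in the dictionary:
  4 -> 'world'
  4 -> 'world'
  4 -> 'world'
  1 -> 'data'
  4 -> 'world'
  4 -> 'world'
  2 -> 'code'

Decoded: "world world world data world world code"


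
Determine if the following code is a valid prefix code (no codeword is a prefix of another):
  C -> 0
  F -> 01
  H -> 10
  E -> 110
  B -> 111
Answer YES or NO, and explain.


Checking each pair (does one codeword prefix another?):
  C='0' vs F='01': prefix -- VIOLATION

NO -- this is NOT a valid prefix code. C (0) is a prefix of F (01).


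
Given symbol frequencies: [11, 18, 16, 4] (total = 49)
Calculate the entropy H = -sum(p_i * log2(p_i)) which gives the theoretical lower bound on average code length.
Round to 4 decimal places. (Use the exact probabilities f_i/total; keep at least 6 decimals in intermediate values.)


Per-symbol terms -p_i * log2(p_i) with p_i = f_i/49:
  p = 11/49 = 0.224490: log2(p) = -2.155278, -p*log2(p) = 0.483838
  p = 18/49 = 0.367347: log2(p) = -1.444785, -p*log2(p) = 0.530737
  p = 16/49 = 0.326531: log2(p) = -1.614710, -p*log2(p) = 0.527252
  p = 4/49 = 0.081633: log2(p) = -3.614710, -p*log2(p) = 0.295078
H = 0.483838 + 0.530737 + 0.527252 + 0.295078 = 1.836905

H = 1.8369 bits/symbol


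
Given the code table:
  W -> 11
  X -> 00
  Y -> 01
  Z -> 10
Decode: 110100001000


Decoding:
11 -> W
01 -> Y
00 -> X
00 -> X
10 -> Z
00 -> X


Result: WYXXZX


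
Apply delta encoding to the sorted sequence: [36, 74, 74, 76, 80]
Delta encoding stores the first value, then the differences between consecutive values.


First value: 36
Deltas:
  74 - 36 = 38
  74 - 74 = 0
  76 - 74 = 2
  80 - 76 = 4


Delta encoded: [36, 38, 0, 2, 4]


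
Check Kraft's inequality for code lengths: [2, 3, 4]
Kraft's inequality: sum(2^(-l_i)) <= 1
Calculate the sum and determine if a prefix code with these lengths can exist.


Sum = 2^(-2) + 2^(-3) + 2^(-4)
    = 0.25 + 0.125 + 0.0625
    = 7/16 = 0.4375
Since 0.4375 <= 1, Kraft's inequality IS satisfied.
A prefix code with these lengths CAN exist.

Kraft sum = 0.4375. Satisfied.


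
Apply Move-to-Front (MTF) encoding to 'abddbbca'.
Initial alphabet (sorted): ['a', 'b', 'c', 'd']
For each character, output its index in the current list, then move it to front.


MTF encoding:
'a': index 0 in ['a', 'b', 'c', 'd'] -> ['a', 'b', 'c', 'd']
'b': index 1 in ['a', 'b', 'c', 'd'] -> ['b', 'a', 'c', 'd']
'd': index 3 in ['b', 'a', 'c', 'd'] -> ['d', 'b', 'a', 'c']
'd': index 0 in ['d', 'b', 'a', 'c'] -> ['d', 'b', 'a', 'c']
'b': index 1 in ['d', 'b', 'a', 'c'] -> ['b', 'd', 'a', 'c']
'b': index 0 in ['b', 'd', 'a', 'c'] -> ['b', 'd', 'a', 'c']
'c': index 3 in ['b', 'd', 'a', 'c'] -> ['c', 'b', 'd', 'a']
'a': index 3 in ['c', 'b', 'd', 'a'] -> ['a', 'c', 'b', 'd']


Output: [0, 1, 3, 0, 1, 0, 3, 3]


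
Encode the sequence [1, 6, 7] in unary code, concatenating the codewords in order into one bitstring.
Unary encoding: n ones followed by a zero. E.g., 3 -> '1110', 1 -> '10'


Encode each number as n ones followed by a terminating 0:
  1 -> 10 (2 bits)
  6 -> 1111110 (7 bits)
  7 -> 11111110 (8 bits)
Total length = 2 + 7 + 8 = 17 bits.

Unary([1, 6, 7]) = 10111111011111110 (17 bits)


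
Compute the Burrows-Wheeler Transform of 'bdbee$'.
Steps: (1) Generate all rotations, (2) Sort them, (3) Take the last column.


Rotations (sorted):
  0: $bdbee -> last char: e
  1: bdbee$ -> last char: $
  2: bee$bd -> last char: d
  3: dbee$b -> last char: b
  4: e$bdbe -> last char: e
  5: ee$bdb -> last char: b


BWT = e$dbeb


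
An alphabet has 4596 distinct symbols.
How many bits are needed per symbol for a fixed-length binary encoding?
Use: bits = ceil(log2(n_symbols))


log2(4596) = 12.1662
Bracket: 2^12 = 4096 < 4596 <= 2^13 = 8192
So ceil(log2(4596)) = 13

bits = ceil(log2(4596)) = ceil(12.1662) = 13 bits


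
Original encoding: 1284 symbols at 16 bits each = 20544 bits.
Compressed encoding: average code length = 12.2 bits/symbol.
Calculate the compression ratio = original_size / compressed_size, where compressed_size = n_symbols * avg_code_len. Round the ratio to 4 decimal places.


original_size = n_symbols * orig_bits = 1284 * 16 = 20544 bits
compressed_size = n_symbols * avg_code_len = 1284 * 12.2 = 15664.8 bits
ratio = original_size / compressed_size = 20544 / 15664.8 = 1.3115

Compression ratio = 1.3115


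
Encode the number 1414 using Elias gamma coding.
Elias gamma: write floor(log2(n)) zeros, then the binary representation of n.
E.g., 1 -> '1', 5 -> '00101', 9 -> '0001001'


num_bits = floor(log2(1414)) + 1 = 11
leading_zeros = num_bits - 1 = 10
binary(1414) = 10110000110

Elias gamma(1414) = '0000000000' + '10110000110' = 000000000010110000110 (21 bits)


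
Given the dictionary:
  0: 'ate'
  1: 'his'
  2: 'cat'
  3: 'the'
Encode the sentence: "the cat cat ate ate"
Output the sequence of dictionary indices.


Look up each word in the dictionary:
  'the' -> 3
  'cat' -> 2
  'cat' -> 2
  'ate' -> 0
  'ate' -> 0

Encoded: [3, 2, 2, 0, 0]


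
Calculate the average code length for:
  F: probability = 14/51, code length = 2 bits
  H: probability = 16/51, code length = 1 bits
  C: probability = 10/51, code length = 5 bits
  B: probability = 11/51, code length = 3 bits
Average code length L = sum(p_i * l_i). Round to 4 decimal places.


Weighted contributions p_i * l_i:
  F: (14/51) * 2 = 28/51
  H: (16/51) * 1 = 16/51
  C: (10/51) * 5 = 50/51
  B: (11/51) * 3 = 33/51
Sum = (28 + 16 + 50 + 33)/51 = 127/51

L = 127/51 = 2.4902 bits/symbol


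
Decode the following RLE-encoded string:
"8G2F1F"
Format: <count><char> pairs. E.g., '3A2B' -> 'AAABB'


Expanding each <count><char> pair:
  8G -> 'GGGGGGGG'
  2F -> 'FF'
  1F -> 'F'

Decoded = GGGGGGGGFFF


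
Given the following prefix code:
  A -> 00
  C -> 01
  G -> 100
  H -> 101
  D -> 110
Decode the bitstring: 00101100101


Decoding step by step:
Bits 00 -> A
Bits 101 -> H
Bits 100 -> G
Bits 101 -> H


Decoded message: AHGH


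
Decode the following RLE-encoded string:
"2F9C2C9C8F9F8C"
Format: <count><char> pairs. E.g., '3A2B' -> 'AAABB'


Expanding each <count><char> pair:
  2F -> 'FF'
  9C -> 'CCCCCCCCC'
  2C -> 'CC'
  9C -> 'CCCCCCCCC'
  8F -> 'FFFFFFFF'
  9F -> 'FFFFFFFFF'
  8C -> 'CCCCCCCC'

Decoded = FFCCCCCCCCCCCCCCCCCCCCFFFFFFFFFFFFFFFFFCCCCCCCC


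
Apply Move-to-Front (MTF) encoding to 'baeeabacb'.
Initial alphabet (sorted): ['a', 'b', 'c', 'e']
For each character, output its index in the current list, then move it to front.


MTF encoding:
'b': index 1 in ['a', 'b', 'c', 'e'] -> ['b', 'a', 'c', 'e']
'a': index 1 in ['b', 'a', 'c', 'e'] -> ['a', 'b', 'c', 'e']
'e': index 3 in ['a', 'b', 'c', 'e'] -> ['e', 'a', 'b', 'c']
'e': index 0 in ['e', 'a', 'b', 'c'] -> ['e', 'a', 'b', 'c']
'a': index 1 in ['e', 'a', 'b', 'c'] -> ['a', 'e', 'b', 'c']
'b': index 2 in ['a', 'e', 'b', 'c'] -> ['b', 'a', 'e', 'c']
'a': index 1 in ['b', 'a', 'e', 'c'] -> ['a', 'b', 'e', 'c']
'c': index 3 in ['a', 'b', 'e', 'c'] -> ['c', 'a', 'b', 'e']
'b': index 2 in ['c', 'a', 'b', 'e'] -> ['b', 'c', 'a', 'e']


Output: [1, 1, 3, 0, 1, 2, 1, 3, 2]


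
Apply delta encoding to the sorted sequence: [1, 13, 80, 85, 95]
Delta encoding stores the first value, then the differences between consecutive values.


First value: 1
Deltas:
  13 - 1 = 12
  80 - 13 = 67
  85 - 80 = 5
  95 - 85 = 10


Delta encoded: [1, 12, 67, 5, 10]


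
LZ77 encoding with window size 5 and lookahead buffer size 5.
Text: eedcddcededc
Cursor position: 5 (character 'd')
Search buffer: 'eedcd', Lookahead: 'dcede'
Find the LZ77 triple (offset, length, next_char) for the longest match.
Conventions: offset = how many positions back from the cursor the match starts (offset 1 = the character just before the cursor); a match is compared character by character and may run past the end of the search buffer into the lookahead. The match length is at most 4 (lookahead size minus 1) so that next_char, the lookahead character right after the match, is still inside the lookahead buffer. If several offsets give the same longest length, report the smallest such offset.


Try each offset into the search buffer:
  offset=1 (pos 4, char 'd'): match length 1
  offset=2 (pos 3, char 'c'): match length 0
  offset=3 (pos 2, char 'd'): match length 2
  offset=4 (pos 1, char 'e'): match length 0
  offset=5 (pos 0, char 'e'): match length 0
Longest match has length 2 at offset 3.
next_char = character at position 5 + 2 = 7 -> 'e'

Best match: offset=3, length=2 (matching 'dc' starting at position 2)
LZ77 triple: (3, 2, 'e')


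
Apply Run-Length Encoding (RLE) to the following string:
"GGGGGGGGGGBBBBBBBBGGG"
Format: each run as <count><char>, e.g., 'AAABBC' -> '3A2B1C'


Scanning runs left to right:
  i=0: run of 'G' x 10 -> '10G'
  i=10: run of 'B' x 8 -> '8B'
  i=18: run of 'G' x 3 -> '3G'

RLE = 10G8B3G


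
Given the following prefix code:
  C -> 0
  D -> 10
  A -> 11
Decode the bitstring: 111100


Decoding step by step:
Bits 11 -> A
Bits 11 -> A
Bits 0 -> C
Bits 0 -> C


Decoded message: AACC


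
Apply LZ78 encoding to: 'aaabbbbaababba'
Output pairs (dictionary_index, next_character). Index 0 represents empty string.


LZ78 encoding steps:
Dictionary: {0: ''}
Step 1: w='' (idx 0), next='a' -> output (0, 'a'), add 'a' as idx 1
Step 2: w='a' (idx 1), next='a' -> output (1, 'a'), add 'aa' as idx 2
Step 3: w='' (idx 0), next='b' -> output (0, 'b'), add 'b' as idx 3
Step 4: w='b' (idx 3), next='b' -> output (3, 'b'), add 'bb' as idx 4
Step 5: w='b' (idx 3), next='a' -> output (3, 'a'), add 'ba' as idx 5
Step 6: w='a' (idx 1), next='b' -> output (1, 'b'), add 'ab' as idx 6
Step 7: w='ab' (idx 6), next='b' -> output (6, 'b'), add 'abb' as idx 7
Step 8: w='a' (idx 1), end of input -> output (1, '')


Encoded: [(0, 'a'), (1, 'a'), (0, 'b'), (3, 'b'), (3, 'a'), (1, 'b'), (6, 'b'), (1, '')]


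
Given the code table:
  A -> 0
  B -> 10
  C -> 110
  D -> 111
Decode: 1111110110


Decoding:
111 -> D
111 -> D
0 -> A
110 -> C


Result: DDAC


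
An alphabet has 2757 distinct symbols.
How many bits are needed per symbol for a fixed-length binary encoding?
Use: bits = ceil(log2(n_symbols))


log2(2757) = 11.4289
Bracket: 2^11 = 2048 < 2757 <= 2^12 = 4096
So ceil(log2(2757)) = 12

bits = ceil(log2(2757)) = ceil(11.4289) = 12 bits


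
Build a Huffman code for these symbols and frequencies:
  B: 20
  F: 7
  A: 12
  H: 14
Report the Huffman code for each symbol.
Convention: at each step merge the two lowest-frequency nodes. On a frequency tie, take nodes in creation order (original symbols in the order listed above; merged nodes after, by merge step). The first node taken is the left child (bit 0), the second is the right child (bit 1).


Huffman tree construction:
Step 1: Merge F(7) + A(12) = 19
Step 2: Merge H(14) + (F+A)(19) = 33
Step 3: Merge B(20) + (H+(F+A))(33) = 53
Read each symbol's code off the tree from the root (left child = 0, right child = 1).

Codes:
  B: 0 (length 1)
  F: 110 (length 3)
  A: 111 (length 3)
  H: 10 (length 2)
Average code length: 105/53 = 1.9811 bits/symbol


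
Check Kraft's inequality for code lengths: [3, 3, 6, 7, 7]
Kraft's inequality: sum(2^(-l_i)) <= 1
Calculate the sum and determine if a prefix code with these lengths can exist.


Sum = 2^(-3) + 2^(-3) + 2^(-6) + 2^(-7) + 2^(-7)
    = 0.125 + 0.125 + 0.015625 + 0.0078125 + 0.0078125
    = 36/128 = 0.28125
Since 0.28125 <= 1, Kraft's inequality IS satisfied.
A prefix code with these lengths CAN exist.

Kraft sum = 0.28125. Satisfied.


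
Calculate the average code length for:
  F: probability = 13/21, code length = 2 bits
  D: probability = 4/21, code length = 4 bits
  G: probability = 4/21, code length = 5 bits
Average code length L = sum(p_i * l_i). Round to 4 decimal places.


Weighted contributions p_i * l_i:
  F: (13/21) * 2 = 26/21
  D: (4/21) * 4 = 16/21
  G: (4/21) * 5 = 20/21
Sum = (26 + 16 + 20)/21 = 62/21

L = 62/21 = 2.9524 bits/symbol


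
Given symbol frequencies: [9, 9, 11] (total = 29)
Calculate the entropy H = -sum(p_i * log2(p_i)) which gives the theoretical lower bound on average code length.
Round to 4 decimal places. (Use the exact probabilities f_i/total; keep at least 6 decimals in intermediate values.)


Per-symbol terms -p_i * log2(p_i) with p_i = f_i/29:
  p = 9/29 = 0.310345: log2(p) = -1.688056, -p*log2(p) = 0.523879
  p = 9/29 = 0.310345: log2(p) = -1.688056, -p*log2(p) = 0.523879
  p = 11/29 = 0.379310: log2(p) = -1.398549, -p*log2(p) = 0.530484
H = 0.523879 + 0.523879 + 0.530484 = 1.578242

H = 1.5782 bits/symbol


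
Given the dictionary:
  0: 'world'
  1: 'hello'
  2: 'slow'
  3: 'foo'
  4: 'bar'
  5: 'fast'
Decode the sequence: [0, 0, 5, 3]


Look up each index in the dictionary:
  0 -> 'world'
  0 -> 'world'
  5 -> 'fast'
  3 -> 'foo'

Decoded: "world world fast foo"


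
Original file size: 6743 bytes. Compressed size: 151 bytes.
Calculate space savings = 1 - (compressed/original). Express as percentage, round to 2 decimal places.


ratio = compressed/original = 151/6743 = 0.022394
savings = 1 - ratio = 1 - 0.022394 = 0.977606
as a percentage: 0.977606 * 100 = 97.76%

Space savings = 1 - 151/6743 = 97.76%


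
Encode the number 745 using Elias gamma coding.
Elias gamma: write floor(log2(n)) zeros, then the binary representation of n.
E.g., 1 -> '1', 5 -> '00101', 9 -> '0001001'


num_bits = floor(log2(745)) + 1 = 10
leading_zeros = num_bits - 1 = 9
binary(745) = 1011101001

Elias gamma(745) = '000000000' + '1011101001' = 0000000001011101001 (19 bits)


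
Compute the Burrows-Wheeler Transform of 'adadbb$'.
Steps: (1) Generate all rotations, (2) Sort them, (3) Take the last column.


Rotations (sorted):
  0: $adadbb -> last char: b
  1: adadbb$ -> last char: $
  2: adbb$ad -> last char: d
  3: b$adadb -> last char: b
  4: bb$adad -> last char: d
  5: dadbb$a -> last char: a
  6: dbb$ada -> last char: a


BWT = b$dbdaa


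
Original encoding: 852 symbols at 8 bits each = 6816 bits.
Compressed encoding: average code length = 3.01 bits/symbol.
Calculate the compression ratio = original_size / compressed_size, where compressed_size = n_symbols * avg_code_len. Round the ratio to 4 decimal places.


original_size = n_symbols * orig_bits = 852 * 8 = 6816 bits
compressed_size = n_symbols * avg_code_len = 852 * 3.01 = 2564.52 bits
ratio = original_size / compressed_size = 6816 / 2564.52 = 2.6578

Compression ratio = 2.6578


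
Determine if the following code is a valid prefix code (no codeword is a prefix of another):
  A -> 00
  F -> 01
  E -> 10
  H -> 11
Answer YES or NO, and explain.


Checking each pair (does one codeword prefix another?):
  A='00' vs F='01': no prefix
  A='00' vs E='10': no prefix
  A='00' vs H='11': no prefix
  F='01' vs A='00': no prefix
  F='01' vs E='10': no prefix
  F='01' vs H='11': no prefix
  E='10' vs A='00': no prefix
  E='10' vs F='01': no prefix
  E='10' vs H='11': no prefix
  H='11' vs A='00': no prefix
  H='11' vs F='01': no prefix
  H='11' vs E='10': no prefix
No violation found over all pairs.

YES -- this is a valid prefix code. No codeword is a prefix of any other codeword.


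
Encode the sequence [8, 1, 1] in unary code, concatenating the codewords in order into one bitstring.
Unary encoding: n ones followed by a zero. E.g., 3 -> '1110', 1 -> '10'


Encode each number as n ones followed by a terminating 0:
  8 -> 111111110 (9 bits)
  1 -> 10 (2 bits)
  1 -> 10 (2 bits)
Total length = 9 + 2 + 2 = 13 bits.

Unary([8, 1, 1]) = 1111111101010 (13 bits)


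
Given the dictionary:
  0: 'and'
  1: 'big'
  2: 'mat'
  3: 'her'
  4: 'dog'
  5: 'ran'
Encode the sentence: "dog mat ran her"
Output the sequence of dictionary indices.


Look up each word in the dictionary:
  'dog' -> 4
  'mat' -> 2
  'ran' -> 5
  'her' -> 3

Encoded: [4, 2, 5, 3]


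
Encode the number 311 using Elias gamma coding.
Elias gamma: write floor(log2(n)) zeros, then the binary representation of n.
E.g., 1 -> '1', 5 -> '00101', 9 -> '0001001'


num_bits = floor(log2(311)) + 1 = 9
leading_zeros = num_bits - 1 = 8
binary(311) = 100110111

Elias gamma(311) = '00000000' + '100110111' = 00000000100110111 (17 bits)


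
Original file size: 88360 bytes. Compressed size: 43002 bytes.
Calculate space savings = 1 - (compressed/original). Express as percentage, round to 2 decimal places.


ratio = compressed/original = 43002/88360 = 0.486668
savings = 1 - ratio = 1 - 0.486668 = 0.513332
as a percentage: 0.513332 * 100 = 51.33%

Space savings = 1 - 43002/88360 = 51.33%


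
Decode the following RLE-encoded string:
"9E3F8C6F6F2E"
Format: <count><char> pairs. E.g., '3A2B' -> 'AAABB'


Expanding each <count><char> pair:
  9E -> 'EEEEEEEEE'
  3F -> 'FFF'
  8C -> 'CCCCCCCC'
  6F -> 'FFFFFF'
  6F -> 'FFFFFF'
  2E -> 'EE'

Decoded = EEEEEEEEEFFFCCCCCCCCFFFFFFFFFFFFEE


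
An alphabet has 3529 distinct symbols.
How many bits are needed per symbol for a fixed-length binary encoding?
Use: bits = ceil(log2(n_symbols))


log2(3529) = 11.785
Bracket: 2^11 = 2048 < 3529 <= 2^12 = 4096
So ceil(log2(3529)) = 12

bits = ceil(log2(3529)) = ceil(11.785) = 12 bits


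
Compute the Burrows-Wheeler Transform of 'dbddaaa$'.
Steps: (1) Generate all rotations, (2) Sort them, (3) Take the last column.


Rotations (sorted):
  0: $dbddaaa -> last char: a
  1: a$dbddaa -> last char: a
  2: aa$dbdda -> last char: a
  3: aaa$dbdd -> last char: d
  4: bddaaa$d -> last char: d
  5: daaa$dbd -> last char: d
  6: dbddaaa$ -> last char: $
  7: ddaaa$db -> last char: b


BWT = aaaddd$b


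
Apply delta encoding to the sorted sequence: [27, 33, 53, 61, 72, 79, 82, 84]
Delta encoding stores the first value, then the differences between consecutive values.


First value: 27
Deltas:
  33 - 27 = 6
  53 - 33 = 20
  61 - 53 = 8
  72 - 61 = 11
  79 - 72 = 7
  82 - 79 = 3
  84 - 82 = 2


Delta encoded: [27, 6, 20, 8, 11, 7, 3, 2]


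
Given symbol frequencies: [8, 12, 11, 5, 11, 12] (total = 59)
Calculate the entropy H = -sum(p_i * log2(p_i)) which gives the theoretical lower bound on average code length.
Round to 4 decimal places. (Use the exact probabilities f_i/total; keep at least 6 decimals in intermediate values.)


Per-symbol terms -p_i * log2(p_i) with p_i = f_i/59:
  p = 8/59 = 0.135593: log2(p) = -2.882643, -p*log2(p) = 0.390867
  p = 12/59 = 0.203390: log2(p) = -2.297681, -p*log2(p) = 0.467325
  p = 11/59 = 0.186441: log2(p) = -2.423211, -p*log2(p) = 0.451785
  p = 5/59 = 0.084746: log2(p) = -3.560715, -p*log2(p) = 0.301756
  p = 11/59 = 0.186441: log2(p) = -2.423211, -p*log2(p) = 0.451785
  p = 12/59 = 0.203390: log2(p) = -2.297681, -p*log2(p) = 0.467325
H = 0.390867 + 0.467325 + 0.451785 + 0.301756 + 0.451785 + 0.467325 = 2.530843

H = 2.5308 bits/symbol
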